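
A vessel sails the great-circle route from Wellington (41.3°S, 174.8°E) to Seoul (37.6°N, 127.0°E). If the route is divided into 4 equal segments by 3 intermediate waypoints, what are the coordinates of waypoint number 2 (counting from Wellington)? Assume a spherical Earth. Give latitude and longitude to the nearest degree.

≈ (2°S, 150°E)

Convert each endpoint to a unit vector on the sphere (x = cos φ cos λ, y = cos φ sin λ, z = sin φ).
The central angle between the endpoints is δ = arccos(p₁·p₂) ≈ 1.574 rad (90.2°).
Interpolate at f = 2/4 with slerp weights a = sin((1−f)δ)/sin δ ≈ 0.708, b = sin(fδ)/sin δ ≈ 0.708.
p = a·p₁ + b·p₂ ≈ (-0.867, 0.496, -0.035); φ = arcsin(p_z) ≈ -2.02°, λ = atan2(p_y, p_x) ≈ 150.23°.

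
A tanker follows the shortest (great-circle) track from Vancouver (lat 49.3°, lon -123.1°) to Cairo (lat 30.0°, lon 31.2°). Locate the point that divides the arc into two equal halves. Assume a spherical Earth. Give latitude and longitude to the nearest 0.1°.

≈ lat 72.5°, lon -14.2°

Write both endpoints as unit vectors p₁, p₂ with components (cos φ cos λ, cos φ sin λ, sin φ).
The central angle between the endpoints is δ = arccos(p₁·p₂) ≈ 1.701 rad (97.5°).
Interpolate at f = 1/2 with slerp weights a = sin((1−f)δ)/sin δ ≈ 0.758, b = sin(fδ)/sin δ ≈ 0.758.
p = a·p₁ + b·p₂ ≈ (0.292, -0.074, 0.954); φ = arcsin(p_z) ≈ 72.49°, λ = atan2(p_y, p_x) ≈ -14.24°.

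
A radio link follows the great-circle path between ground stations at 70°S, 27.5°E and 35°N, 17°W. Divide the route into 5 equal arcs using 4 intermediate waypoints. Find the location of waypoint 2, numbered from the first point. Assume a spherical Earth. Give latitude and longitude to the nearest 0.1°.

≈ 29.3°S, 1.5°W

The haversine formula gives a central angle δ ≈ 1.917 rad (109.8°) between the endpoints.
Interpolate at f = 2/5 with slerp weights a = sin((1−f)δ)/sin δ ≈ 0.970, b = sin(fδ)/sin δ ≈ 0.737.
p = a·p₁ + b·p₂ ≈ (0.872, -0.023, -0.489); φ = arcsin(p_z) ≈ -29.26°, λ = atan2(p_y, p_x) ≈ -1.54°.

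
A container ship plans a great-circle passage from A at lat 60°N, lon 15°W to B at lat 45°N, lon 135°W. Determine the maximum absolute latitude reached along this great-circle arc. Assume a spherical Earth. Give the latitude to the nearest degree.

The great circle lies in the plane with unit normal n̂ = (p₁ × p₂)/|p₁ × p₂|.
Here n̂_z ≈ -0.340; the vertex latitude is φ_max = arccos|n̂_z| ≈ 70.1°.
Check via Clairaut: cos φ_max = |cos φ₁| · sin C = cos(60.0°)·sin(42.9°) ≈ 0.340, again giving ≈ 70.1°.

≈ 70°N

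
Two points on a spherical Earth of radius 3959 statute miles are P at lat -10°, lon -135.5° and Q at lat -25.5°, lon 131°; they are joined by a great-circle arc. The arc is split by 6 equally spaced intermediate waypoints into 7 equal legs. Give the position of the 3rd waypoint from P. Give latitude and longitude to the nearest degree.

Write both endpoints as unit vectors p₁, p₂ with components (cos φ cos λ, cos φ sin λ, sin φ).
The central angle between the endpoints is δ = arccos(p₁·p₂) ≈ 1.550 rad (88.8°).
Interpolate at f = 3/7 with slerp weights a = sin((1−f)δ)/sin δ ≈ 0.775, b = sin(fδ)/sin δ ≈ 0.617.
p = a·p₁ + b·p₂ ≈ (-0.909, -0.115, -0.400); φ = arcsin(p_z) ≈ -23.58°, λ = atan2(p_y, p_x) ≈ -172.82°.

≈ lat -24°, lon -173°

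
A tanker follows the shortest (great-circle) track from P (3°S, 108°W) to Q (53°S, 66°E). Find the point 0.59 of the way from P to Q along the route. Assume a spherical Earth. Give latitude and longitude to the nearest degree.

The haversine formula gives a central angle δ ≈ 2.160 rad (123.8°) between the endpoints.
Interpolate at f = 0.59 with slerp weights a = sin((1−f)δ)/sin δ ≈ 0.932, b = sin(fδ)/sin δ ≈ 1.151.
p = a·p₁ + b·p₂ ≈ (-0.006, -0.252, -0.968); φ = arcsin(p_z) ≈ -75.39°, λ = atan2(p_y, p_x) ≈ -91.32°.

≈ (75°S, 91°W)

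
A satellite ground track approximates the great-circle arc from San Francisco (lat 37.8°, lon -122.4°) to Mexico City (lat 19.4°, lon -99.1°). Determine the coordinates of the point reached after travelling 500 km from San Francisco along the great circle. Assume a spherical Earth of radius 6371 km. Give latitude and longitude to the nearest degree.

From cos δ = sin φ₁ sin φ₂ + cos φ₁ cos φ₂ cos Δλ, the central angle is δ ≈ 0.478 rad (27.4°). The total great-circle distance is δ·R ≈ 0.478 × 6371 ≈ 3043 km, so the target fraction is f = 500/3043 ≈ 0.164.
Interpolate at f ≈ 0.164 with slerp weights a = sin((1−f)δ)/sin δ ≈ 0.845, b = sin(fδ)/sin δ ≈ 0.171.
p = a·p₁ + b·p₂ ≈ (-0.383, -0.723, 0.575); φ = arcsin(p_z) ≈ 35.09°, λ = atan2(p_y, p_x) ≈ -117.94°.

≈ lat 35°, lon -118°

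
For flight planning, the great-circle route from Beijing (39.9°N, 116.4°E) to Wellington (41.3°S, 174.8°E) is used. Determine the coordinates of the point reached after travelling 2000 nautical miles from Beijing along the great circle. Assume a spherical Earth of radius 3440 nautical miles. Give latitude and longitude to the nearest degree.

≈ 12°N, 138°E

Write both endpoints as unit vectors p₁, p₂ with components (cos φ cos λ, cos φ sin λ, sin φ).
The central angle between the endpoints is δ = arccos(p₁·p₂) ≈ 1.692 rad (97.0°). The total great-circle distance is δ·R ≈ 1.692 × 3440 ≈ 5822 nmi, so the target fraction is f = 2000/5822 ≈ 0.344.
Interpolate at f ≈ 0.344 with slerp weights a = sin((1−f)δ)/sin δ ≈ 0.903, b = sin(fδ)/sin δ ≈ 0.553.
p = a·p₁ + b·p₂ ≈ (-0.722, 0.658, 0.214); φ = arcsin(p_z) ≈ 12.35°, λ = atan2(p_y, p_x) ≈ 137.65°.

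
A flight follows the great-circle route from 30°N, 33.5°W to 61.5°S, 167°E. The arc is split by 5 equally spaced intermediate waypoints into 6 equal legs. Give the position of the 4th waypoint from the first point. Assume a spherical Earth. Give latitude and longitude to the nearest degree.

≈ 62°S, 72°W

From cos δ = sin φ₁ sin φ₂ + cos φ₁ cos φ₂ cos Δλ, the central angle is δ ≈ 2.544 rad (145.7°).
Interpolate at f = 4/6 with slerp weights a = sin((1−f)δ)/sin δ ≈ 1.332, b = sin(fδ)/sin δ ≈ 1.762.
p = a·p₁ + b·p₂ ≈ (0.143, -0.447, -0.883); φ = arcsin(p_z) ≈ -61.99°, λ = atan2(p_y, p_x) ≈ -72.34°.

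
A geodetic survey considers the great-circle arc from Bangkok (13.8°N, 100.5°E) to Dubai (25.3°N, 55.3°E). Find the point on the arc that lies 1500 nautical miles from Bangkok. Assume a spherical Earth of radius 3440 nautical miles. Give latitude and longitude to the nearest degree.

≈ 22°N, 76°E

From cos δ = sin φ₁ sin φ₂ + cos φ₁ cos φ₂ cos Δλ, the central angle is δ ≈ 0.766 rad (43.9°). The total great-circle distance is δ·R ≈ 0.766 × 3440 ≈ 2635 nmi, so the target fraction is f = 1500/2635 ≈ 0.569.
Interpolate at f ≈ 0.569 with slerp weights a = sin((1−f)δ)/sin δ ≈ 0.467, b = sin(fδ)/sin δ ≈ 0.609.
p = a·p₁ + b·p₂ ≈ (0.231, 0.899, 0.372); φ = arcsin(p_z) ≈ 21.83°, λ = atan2(p_y, p_x) ≈ 75.60°.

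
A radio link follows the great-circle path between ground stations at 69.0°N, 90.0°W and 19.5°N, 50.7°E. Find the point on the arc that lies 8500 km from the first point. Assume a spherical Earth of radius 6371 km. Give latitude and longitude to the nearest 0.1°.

The haversine formula gives a central angle δ ≈ 1.521 rad (87.1°) between the endpoints. The total great-circle distance is δ·R ≈ 1.521 × 6371 ≈ 9687 km, so the target fraction is f = 8500/9687 ≈ 0.877.
Interpolate at f ≈ 0.877 with slerp weights a = sin((1−f)δ)/sin δ ≈ 0.186, b = sin(fδ)/sin δ ≈ 0.973.
p = a·p₁ + b·p₂ ≈ (0.581, 0.644, 0.498); φ = arcsin(p_z) ≈ 29.88°, λ = atan2(p_y, p_x) ≈ 47.92°.

≈ 29.9°N, 47.9°E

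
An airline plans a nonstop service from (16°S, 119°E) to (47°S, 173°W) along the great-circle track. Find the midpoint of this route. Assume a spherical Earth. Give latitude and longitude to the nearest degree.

Convert each endpoint to a unit vector on the sphere (x = cos φ cos λ, y = cos φ sin λ, z = sin φ).
The central angle between the endpoints is δ = arccos(p₁·p₂) ≈ 1.107 rad (63.4°).
Interpolate at f = 1/2 with slerp weights a = sin((1−f)δ)/sin δ ≈ 0.588, b = sin(fδ)/sin δ ≈ 0.588.
p = a·p₁ + b·p₂ ≈ (-0.672, 0.445, -0.592); φ = arcsin(p_z) ≈ -36.29°, λ = atan2(p_y, p_x) ≈ 146.46°.

≈ (36°S, 146°E)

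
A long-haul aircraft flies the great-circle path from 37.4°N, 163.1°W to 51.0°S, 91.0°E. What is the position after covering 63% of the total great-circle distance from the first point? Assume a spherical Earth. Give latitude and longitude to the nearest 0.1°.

≈ 23.8°S, 141.6°E

The haversine formula gives a central angle δ ≈ 2.226 rad (127.5°) between the endpoints.
Interpolate at f = 0.63 with slerp weights a = sin((1−f)δ)/sin δ ≈ 0.925, b = sin(fδ)/sin δ ≈ 1.243.
p = a·p₁ + b·p₂ ≈ (-0.717, 0.568, -0.404); φ = arcsin(p_z) ≈ -23.84°, λ = atan2(p_y, p_x) ≈ 141.57°.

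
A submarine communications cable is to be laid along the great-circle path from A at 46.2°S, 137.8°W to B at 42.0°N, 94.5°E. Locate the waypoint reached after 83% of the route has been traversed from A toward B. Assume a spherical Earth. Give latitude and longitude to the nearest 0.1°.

Write both endpoints as unit vectors p₁, p₂ with components (cos φ cos λ, cos φ sin λ, sin φ).
The central angle between the endpoints is δ = arccos(p₁·p₂) ≈ 2.494 rad (142.9°).
Interpolate at f = 0.83 with slerp weights a = sin((1−f)δ)/sin δ ≈ 0.682, b = sin(fδ)/sin δ ≈ 1.455.
p = a·p₁ + b·p₂ ≈ (-0.434, 0.761, 0.482); φ = arcsin(p_z) ≈ 28.79°, λ = atan2(p_y, p_x) ≈ 119.72°.

≈ 28.8°N, 119.7°E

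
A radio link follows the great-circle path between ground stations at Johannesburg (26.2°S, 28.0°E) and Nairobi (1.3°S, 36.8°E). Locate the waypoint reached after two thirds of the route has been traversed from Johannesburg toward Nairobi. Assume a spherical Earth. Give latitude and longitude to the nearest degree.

Convert each endpoint to a unit vector on the sphere (x = cos φ cos λ, y = cos φ sin λ, z = sin φ).
The central angle between the endpoints is δ = arccos(p₁·p₂) ≈ 0.459 rad (26.3°).
Interpolate at f = 2/3 with slerp weights a = sin((1−f)δ)/sin δ ≈ 0.344, b = sin(fδ)/sin δ ≈ 0.680.
p = a·p₁ + b·p₂ ≈ (0.817, 0.552, -0.167); φ = arcsin(p_z) ≈ -9.63°, λ = atan2(p_y, p_x) ≈ 34.05°.

≈ (10°S, 34°E)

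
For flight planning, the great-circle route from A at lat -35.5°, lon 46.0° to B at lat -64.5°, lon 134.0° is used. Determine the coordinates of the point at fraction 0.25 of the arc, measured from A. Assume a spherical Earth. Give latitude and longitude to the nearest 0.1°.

≈ lat -47.4°, lon 56.8°

Write both endpoints as unit vectors p₁, p₂ with components (cos φ cos λ, cos φ sin λ, sin φ).
The central angle between the endpoints is δ = arccos(p₁·p₂) ≈ 1.005 rad (57.6°).
Interpolate at f = 0.25 with slerp weights a = sin((1−f)δ)/sin δ ≈ 0.811, b = sin(fδ)/sin δ ≈ 0.294.
p = a·p₁ + b·p₂ ≈ (0.370, 0.566, -0.737); φ = arcsin(p_z) ≈ -47.44°, λ = atan2(p_y, p_x) ≈ 56.80°.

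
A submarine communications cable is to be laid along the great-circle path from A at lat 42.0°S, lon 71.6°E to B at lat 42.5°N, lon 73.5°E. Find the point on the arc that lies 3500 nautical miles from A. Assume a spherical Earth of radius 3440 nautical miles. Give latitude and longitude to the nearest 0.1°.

≈ lat 16.3°N, lon 72.8°E

Convert each endpoint to a unit vector on the sphere (x = cos φ cos λ, y = cos φ sin λ, z = sin φ).
The central angle between the endpoints is δ = arccos(p₁·p₂) ≈ 1.475 rad (84.5°). The total great-circle distance is δ·R ≈ 1.475 × 3440 ≈ 5074 nmi, so the target fraction is f = 3500/5074 ≈ 0.690.
Interpolate at f ≈ 0.690 with slerp weights a = sin((1−f)δ)/sin δ ≈ 0.444, b = sin(fδ)/sin δ ≈ 0.855.
p = a·p₁ + b·p₂ ≈ (0.283, 0.917, 0.280); φ = arcsin(p_z) ≈ 16.28°, λ = atan2(p_y, p_x) ≈ 72.85°.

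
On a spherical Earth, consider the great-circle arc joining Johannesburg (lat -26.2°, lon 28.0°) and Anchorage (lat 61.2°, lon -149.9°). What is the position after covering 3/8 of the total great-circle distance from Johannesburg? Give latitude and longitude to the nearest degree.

≈ lat 28°, lon 26°

Convert each endpoint to a unit vector on the sphere (x = cos φ cos λ, y = cos φ sin λ, z = sin φ).
The central angle between the endpoints is δ = arccos(p₁·p₂) ≈ 2.530 rad (145.0°).
Interpolate at f = 3/8 with slerp weights a = sin((1−f)δ)/sin δ ≈ 1.742, b = sin(fδ)/sin δ ≈ 1.416.
p = a·p₁ + b·p₂ ≈ (0.790, 0.392, 0.472); φ = arcsin(p_z) ≈ 28.14°, λ = atan2(p_y, p_x) ≈ 26.38°.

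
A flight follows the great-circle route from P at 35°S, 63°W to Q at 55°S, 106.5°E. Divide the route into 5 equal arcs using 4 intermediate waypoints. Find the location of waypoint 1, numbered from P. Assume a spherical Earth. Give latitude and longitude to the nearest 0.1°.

Convert each endpoint to a unit vector on the sphere (x = cos φ cos λ, y = cos φ sin λ, z = sin φ).
The central angle between the endpoints is δ = arccos(p₁·p₂) ≈ 1.563 rad (89.5°).
Interpolate at f = 1/5 with slerp weights a = sin((1−f)δ)/sin δ ≈ 0.949, b = sin(fδ)/sin δ ≈ 0.308.
p = a·p₁ + b·p₂ ≈ (0.303, -0.524, -0.796); φ = arcsin(p_z) ≈ -52.78°, λ = atan2(p_y, p_x) ≈ -59.95°.

≈ 52.8°S, 60.0°W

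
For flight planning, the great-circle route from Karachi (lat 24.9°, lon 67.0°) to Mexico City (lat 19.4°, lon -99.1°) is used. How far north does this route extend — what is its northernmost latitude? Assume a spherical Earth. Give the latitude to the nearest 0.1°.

The great circle lies in the plane with unit normal n̂ = (p₁ × p₂)/|p₁ × p₂|.
Here n̂_z ≈ -0.284; the vertex latitude is φ_max = arccos|n̂_z| ≈ 73.5°.
Check via Clairaut: cos φ_max = |cos φ₁| · sin C = cos(24.9°)·sin(18.3°) ≈ 0.284, again giving ≈ 73.5°.

≈ 73.5°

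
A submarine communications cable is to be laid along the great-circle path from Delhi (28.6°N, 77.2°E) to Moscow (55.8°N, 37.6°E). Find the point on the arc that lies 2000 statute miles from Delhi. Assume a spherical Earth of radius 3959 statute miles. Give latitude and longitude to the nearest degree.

≈ 50°N, 52°E

The haversine formula gives a central angle δ ≈ 0.682 rad (39.1°) between the endpoints. The total great-circle distance is δ·R ≈ 0.682 × 3959 ≈ 2701 mi, so the target fraction is f = 2000/2701 ≈ 0.740.
Interpolate at f ≈ 0.740 with slerp weights a = sin((1−f)δ)/sin δ ≈ 0.279, b = sin(fδ)/sin δ ≈ 0.768.
p = a·p₁ + b·p₂ ≈ (0.396, 0.502, 0.769); φ = arcsin(p_z) ≈ 50.22°, λ = atan2(p_y, p_x) ≈ 51.74°.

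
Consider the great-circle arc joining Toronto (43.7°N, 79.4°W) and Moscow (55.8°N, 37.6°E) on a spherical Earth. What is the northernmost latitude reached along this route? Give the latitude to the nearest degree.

The great circle lies in the plane with unit normal n̂ = (p₁ × p₂)/|p₁ × p₂|.
Here n̂_z ≈ +0.393; the vertex latitude is φ_max = arccos|n̂_z| ≈ 66.9°.

≈ 67°N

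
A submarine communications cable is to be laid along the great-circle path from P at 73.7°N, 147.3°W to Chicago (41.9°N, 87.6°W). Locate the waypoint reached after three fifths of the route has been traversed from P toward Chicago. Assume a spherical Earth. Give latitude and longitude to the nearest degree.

Convert each endpoint to a unit vector on the sphere (x = cos φ cos λ, y = cos φ sin λ, z = sin φ).
The central angle between the endpoints is δ = arccos(p₁·p₂) ≈ 0.728 rad (41.7°).
Interpolate at f = 3/5 with slerp weights a = sin((1−f)δ)/sin δ ≈ 0.432, b = sin(fδ)/sin δ ≈ 0.636.
p = a·p₁ + b·p₂ ≈ (-0.082, -0.538, 0.839); φ = arcsin(p_z) ≈ 57.01°, λ = atan2(p_y, p_x) ≈ -98.67°.

≈ 57°N, 99°W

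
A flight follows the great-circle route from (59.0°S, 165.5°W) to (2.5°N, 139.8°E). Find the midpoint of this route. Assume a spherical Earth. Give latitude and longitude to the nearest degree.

The haversine formula gives a central angle δ ≈ 1.308 rad (74.9°) between the endpoints.
Interpolate at f = 1/2 with slerp weights a = sin((1−f)δ)/sin δ ≈ 0.630, b = sin(fδ)/sin δ ≈ 0.630.
p = a·p₁ + b·p₂ ≈ (-0.795, 0.325, -0.512); φ = arcsin(p_z) ≈ -30.83°, λ = atan2(p_y, p_x) ≈ 157.76°.

≈ (31°S, 158°E)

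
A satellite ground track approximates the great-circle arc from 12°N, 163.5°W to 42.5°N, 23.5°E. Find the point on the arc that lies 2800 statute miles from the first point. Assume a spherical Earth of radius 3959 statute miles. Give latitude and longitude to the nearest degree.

≈ 52°N, 170°W

Convert each endpoint to a unit vector on the sphere (x = cos φ cos λ, y = cos φ sin λ, z = sin φ).
The central angle between the endpoints is δ = arccos(p₁·p₂) ≈ 2.184 rad (125.1°). The total great-circle distance is δ·R ≈ 2.184 × 3959 ≈ 8646 mi, so the target fraction is f = 2800/8646 ≈ 0.324.
Interpolate at f ≈ 0.324 with slerp weights a = sin((1−f)δ)/sin δ ≈ 1.217, b = sin(fδ)/sin δ ≈ 0.794.
p = a·p₁ + b·p₂ ≈ (-0.604, -0.105, 0.790); φ = arcsin(p_z) ≈ 52.16°, λ = atan2(p_y, p_x) ≈ -170.18°.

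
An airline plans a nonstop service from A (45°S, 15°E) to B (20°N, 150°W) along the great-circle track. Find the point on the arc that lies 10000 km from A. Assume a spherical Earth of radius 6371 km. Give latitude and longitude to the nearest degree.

≈ (37°S, 124°W)

The haversine formula gives a central angle δ ≈ 2.654 rad (152.1°) between the endpoints. The total great-circle distance is δ·R ≈ 2.654 × 6371 ≈ 16911 km, so the target fraction is f = 10000/16911 ≈ 0.591.
Interpolate at f ≈ 0.591 with slerp weights a = sin((1−f)δ)/sin δ ≈ 1.889, b = sin(fδ)/sin δ ≈ 2.136.
p = a·p₁ + b·p₂ ≈ (-0.448, -0.658, -0.605); φ = arcsin(p_z) ≈ -37.23°, λ = atan2(p_y, p_x) ≈ -124.27°.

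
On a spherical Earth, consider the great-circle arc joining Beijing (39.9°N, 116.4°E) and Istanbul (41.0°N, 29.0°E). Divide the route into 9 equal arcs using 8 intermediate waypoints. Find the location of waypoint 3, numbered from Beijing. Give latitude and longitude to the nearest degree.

Write both endpoints as unit vectors p₁, p₂ with components (cos φ cos λ, cos φ sin λ, sin φ).
The central angle between the endpoints is δ = arccos(p₁·p₂) ≈ 1.107 rad (63.4°).
Interpolate at f = 3/9 with slerp weights a = sin((1−f)δ)/sin δ ≈ 0.752, b = sin(fδ)/sin δ ≈ 0.403.
p = a·p₁ + b·p₂ ≈ (0.010, 0.665, 0.747); φ = arcsin(p_z) ≈ 48.35°, λ = atan2(p_y, p_x) ≈ 89.17°.

≈ 48°N, 89°E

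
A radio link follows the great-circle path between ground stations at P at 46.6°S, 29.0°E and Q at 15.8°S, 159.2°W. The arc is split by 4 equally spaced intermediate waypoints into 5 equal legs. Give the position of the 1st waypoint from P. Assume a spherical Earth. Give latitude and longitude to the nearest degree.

≈ 69°S, 39°E

Convert each endpoint to a unit vector on the sphere (x = cos φ cos λ, y = cos φ sin λ, z = sin φ).
The central angle between the endpoints is δ = arccos(p₁·p₂) ≈ 2.045 rad (117.2°).
Interpolate at f = 1/5 with slerp weights a = sin((1−f)δ)/sin δ ≈ 1.122, b = sin(fδ)/sin δ ≈ 0.447.
p = a·p₁ + b·p₂ ≈ (0.272, 0.221, -0.937); φ = arcsin(p_z) ≈ -69.49°, λ = atan2(p_y, p_x) ≈ 39.08°.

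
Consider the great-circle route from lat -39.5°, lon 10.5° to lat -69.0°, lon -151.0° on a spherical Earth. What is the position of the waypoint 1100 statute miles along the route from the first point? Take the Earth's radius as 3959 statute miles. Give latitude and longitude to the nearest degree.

≈ lat -55°, lon 7°

Write both endpoints as unit vectors p₁, p₂ with components (cos φ cos λ, cos φ sin λ, sin φ).
The central angle between the endpoints is δ = arccos(p₁·p₂) ≈ 1.233 rad (70.6°). The total great-circle distance is δ·R ≈ 1.233 × 3959 ≈ 4881 mi, so the target fraction is f = 1100/4881 ≈ 0.225.
Interpolate at f ≈ 0.225 with slerp weights a = sin((1−f)δ)/sin δ ≈ 0.865, b = sin(fδ)/sin δ ≈ 0.291.
p = a·p₁ + b·p₂ ≈ (0.565, 0.071, -0.822); φ = arcsin(p_z) ≈ -55.26°, λ = atan2(p_y, p_x) ≈ 7.17°.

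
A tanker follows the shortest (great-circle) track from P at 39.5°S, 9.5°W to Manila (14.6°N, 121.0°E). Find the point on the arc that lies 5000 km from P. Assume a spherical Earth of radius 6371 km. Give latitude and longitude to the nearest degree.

Convert each endpoint to a unit vector on the sphere (x = cos φ cos λ, y = cos φ sin λ, z = sin φ).
The central angle between the endpoints is δ = arccos(p₁·p₂) ≈ 2.272 rad (130.2°). The total great-circle distance is δ·R ≈ 2.272 × 6371 ≈ 14476 km, so the target fraction is f = 5000/14476 ≈ 0.345.
Interpolate at f ≈ 0.345 with slerp weights a = sin((1−f)δ)/sin δ ≈ 1.304, b = sin(fδ)/sin δ ≈ 0.925.
p = a·p₁ + b·p₂ ≈ (0.532, 0.601, -0.597); φ = arcsin(p_z) ≈ -36.62°, λ = atan2(p_y, p_x) ≈ 48.51°.

≈ 37°S, 49°E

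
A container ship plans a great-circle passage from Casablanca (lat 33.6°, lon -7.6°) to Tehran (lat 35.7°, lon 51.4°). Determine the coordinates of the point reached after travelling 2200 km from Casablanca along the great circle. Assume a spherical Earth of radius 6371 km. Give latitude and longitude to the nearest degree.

≈ lat 38°, lon 16°

Write both endpoints as unit vectors p₁, p₂ with components (cos φ cos λ, cos φ sin λ, sin φ).
The central angle between the endpoints is δ = arccos(p₁·p₂) ≈ 0.835 rad (47.8°). The total great-circle distance is δ·R ≈ 0.835 × 6371 ≈ 5319 km, so the target fraction is f = 2200/5319 ≈ 0.414.
Interpolate at f ≈ 0.414 with slerp weights a = sin((1−f)δ)/sin δ ≈ 0.634, b = sin(fδ)/sin δ ≈ 0.457.
p = a·p₁ + b·p₂ ≈ (0.755, 0.220, 0.618); φ = arcsin(p_z) ≈ 38.14°, λ = atan2(p_y, p_x) ≈ 16.24°.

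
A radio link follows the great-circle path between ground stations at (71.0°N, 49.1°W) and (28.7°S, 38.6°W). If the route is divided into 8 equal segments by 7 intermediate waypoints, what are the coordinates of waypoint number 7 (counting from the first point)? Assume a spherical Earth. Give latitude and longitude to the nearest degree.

≈ (16°S, 39°W)

The haversine formula gives a central angle δ ≈ 1.745 rad (100.0°) between the endpoints.
Interpolate at f = 7/8 with slerp weights a = sin((1−f)δ)/sin δ ≈ 0.220, b = sin(fδ)/sin δ ≈ 1.014.
p = a·p₁ + b·p₂ ≈ (0.742, -0.609, -0.279); φ = arcsin(p_z) ≈ -16.22°, λ = atan2(p_y, p_x) ≈ -39.38°.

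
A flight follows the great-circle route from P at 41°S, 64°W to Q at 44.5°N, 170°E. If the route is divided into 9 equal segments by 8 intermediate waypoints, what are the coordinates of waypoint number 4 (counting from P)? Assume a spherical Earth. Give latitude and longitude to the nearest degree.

Convert each endpoint to a unit vector on the sphere (x = cos φ cos λ, y = cos φ sin λ, z = sin φ).
The central angle between the endpoints is δ = arccos(p₁·p₂) ≈ 2.459 rad (140.9°).
Interpolate at f = 4/9 with slerp weights a = sin((1−f)δ)/sin δ ≈ 1.553, b = sin(fδ)/sin δ ≈ 1.409.
p = a·p₁ + b·p₂ ≈ (-0.476, -0.879, -0.032); φ = arcsin(p_z) ≈ -1.81°, λ = atan2(p_y, p_x) ≈ -118.41°.

≈ 2°S, 118°W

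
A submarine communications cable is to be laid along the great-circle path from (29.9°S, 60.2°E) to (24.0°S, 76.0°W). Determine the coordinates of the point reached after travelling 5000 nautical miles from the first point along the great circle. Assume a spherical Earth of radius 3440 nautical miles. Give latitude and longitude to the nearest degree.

Convert each endpoint to a unit vector on the sphere (x = cos φ cos λ, y = cos φ sin λ, z = sin φ).
The central angle between the endpoints is δ = arccos(p₁·p₂) ≈ 1.949 rad (111.6°). The total great-circle distance is δ·R ≈ 1.949 × 3440 ≈ 6703 nmi, so the target fraction is f = 5000/6703 ≈ 0.746.
Interpolate at f ≈ 0.746 with slerp weights a = sin((1−f)δ)/sin δ ≈ 0.511, b = sin(fδ)/sin δ ≈ 1.068.
p = a·p₁ + b·p₂ ≈ (0.456, -0.563, -0.689); φ = arcsin(p_z) ≈ -43.58°, λ = atan2(p_y, p_x) ≈ -50.95°.

≈ (44°S, 51°W)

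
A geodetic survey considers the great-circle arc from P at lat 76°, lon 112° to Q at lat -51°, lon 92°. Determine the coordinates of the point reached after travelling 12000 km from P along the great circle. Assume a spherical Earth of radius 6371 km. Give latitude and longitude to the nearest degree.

≈ lat -31°, lon 94°

Write both endpoints as unit vectors p₁, p₂ with components (cos φ cos λ, cos φ sin λ, sin φ).
The central angle between the endpoints is δ = arccos(p₁·p₂) ≈ 2.228 rad (127.7°). The total great-circle distance is δ·R ≈ 2.228 × 6371 ≈ 14195 km, so the target fraction is f = 12000/14195 ≈ 0.845.
Interpolate at f ≈ 0.845 with slerp weights a = sin((1−f)δ)/sin δ ≈ 0.427, b = sin(fδ)/sin δ ≈ 1.202.
p = a·p₁ + b·p₂ ≈ (-0.065, 0.852, -0.520); φ = arcsin(p_z) ≈ -31.34°, λ = atan2(p_y, p_x) ≈ 94.37°.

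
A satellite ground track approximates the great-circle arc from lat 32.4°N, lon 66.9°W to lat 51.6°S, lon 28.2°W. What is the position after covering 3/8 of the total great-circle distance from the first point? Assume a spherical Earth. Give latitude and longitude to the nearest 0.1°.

Convert each endpoint to a unit vector on the sphere (x = cos φ cos λ, y = cos φ sin λ, z = sin φ).
The central angle between the endpoints is δ = arccos(p₁·p₂) ≈ 1.581 rad (90.6°).
Interpolate at f = 3/8 with slerp weights a = sin((1−f)δ)/sin δ ≈ 0.835, b = sin(fδ)/sin δ ≈ 0.559.
p = a·p₁ + b·p₂ ≈ (0.583, -0.813, 0.010); φ = arcsin(p_z) ≈ 0.54°, λ = atan2(p_y, p_x) ≈ -54.36°.

≈ lat 0.5°N, lon 54.4°W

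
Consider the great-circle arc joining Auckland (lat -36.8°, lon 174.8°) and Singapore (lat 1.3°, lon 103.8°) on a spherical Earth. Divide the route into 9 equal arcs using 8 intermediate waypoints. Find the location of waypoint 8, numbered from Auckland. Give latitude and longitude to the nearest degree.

≈ lat -4°, lon 110°

Convert each endpoint to a unit vector on the sphere (x = cos φ cos λ, y = cos φ sin λ, z = sin φ).
The central angle between the endpoints is δ = arccos(p₁·p₂) ≈ 1.321 rad (75.7°).
Interpolate at f = 8/9 with slerp weights a = sin((1−f)δ)/sin δ ≈ 0.151, b = sin(fδ)/sin δ ≈ 0.952.
p = a·p₁ + b·p₂ ≈ (-0.347, 0.935, -0.069); φ = arcsin(p_z) ≈ -3.95°, λ = atan2(p_y, p_x) ≈ 110.38°.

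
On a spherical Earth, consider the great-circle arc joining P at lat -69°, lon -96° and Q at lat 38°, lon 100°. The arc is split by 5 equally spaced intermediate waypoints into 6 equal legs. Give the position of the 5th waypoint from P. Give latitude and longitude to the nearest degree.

≈ lat 14°, lon 105°

From cos δ = sin φ₁ sin φ₂ + cos φ₁ cos φ₂ cos Δλ, the central angle is δ ≈ 2.580 rad (147.8°).
Interpolate at f = 5/6 with slerp weights a = sin((1−f)δ)/sin δ ≈ 0.782, b = sin(fδ)/sin δ ≈ 1.571.
p = a·p₁ + b·p₂ ≈ (-0.244, 0.940, 0.237); φ = arcsin(p_z) ≈ 13.70°, λ = atan2(p_y, p_x) ≈ 104.56°.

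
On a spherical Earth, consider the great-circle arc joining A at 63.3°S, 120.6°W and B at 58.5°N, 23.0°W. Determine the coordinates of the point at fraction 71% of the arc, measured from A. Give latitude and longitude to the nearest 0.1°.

Convert each endpoint to a unit vector on the sphere (x = cos φ cos λ, y = cos φ sin λ, z = sin φ).
The central angle between the endpoints is δ = arccos(p₁·p₂) ≈ 2.486 rad (142.4°).
Interpolate at f = 0.71 with slerp weights a = sin((1−f)δ)/sin δ ≈ 1.083, b = sin(fδ)/sin δ ≈ 1.610.
p = a·p₁ + b·p₂ ≈ (0.527, -0.748, 0.405); φ = arcsin(p_z) ≈ 23.89°, λ = atan2(p_y, p_x) ≈ -54.84°.

≈ 23.9°N, 54.8°W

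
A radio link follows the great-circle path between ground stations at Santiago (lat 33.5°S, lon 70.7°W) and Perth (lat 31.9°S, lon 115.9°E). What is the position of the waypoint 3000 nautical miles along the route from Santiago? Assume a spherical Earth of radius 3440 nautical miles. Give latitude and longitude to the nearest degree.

The haversine formula gives a central angle δ ≈ 1.995 rad (114.3°) between the endpoints. The total great-circle distance is δ·R ≈ 1.995 × 3440 ≈ 6863 nmi, so the target fraction is f = 3000/6863 ≈ 0.437.
Interpolate at f ≈ 0.437 with slerp weights a = sin((1−f)δ)/sin δ ≈ 0.989, b = sin(fδ)/sin δ ≈ 0.840.
p = a·p₁ + b·p₂ ≈ (-0.039, -0.137, -0.990); φ = arcsin(p_z) ≈ -81.82°, λ = atan2(p_y, p_x) ≈ -105.90°.

≈ lat 82°S, lon 106°W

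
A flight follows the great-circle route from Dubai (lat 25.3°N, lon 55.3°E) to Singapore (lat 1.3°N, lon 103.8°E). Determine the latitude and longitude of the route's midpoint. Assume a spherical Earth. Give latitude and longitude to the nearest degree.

≈ lat 15°N, lon 81°E

Write both endpoints as unit vectors p₁, p₂ with components (cos φ cos λ, cos φ sin λ, sin φ).
The central angle between the endpoints is δ = arccos(p₁·p₂) ≈ 0.916 rad (52.5°).
Interpolate at f = 1/2 with slerp weights a = sin((1−f)δ)/sin δ ≈ 0.558, b = sin(fδ)/sin δ ≈ 0.558.
p = a·p₁ + b·p₂ ≈ (0.154, 0.956, 0.251); φ = arcsin(p_z) ≈ 14.53°, λ = atan2(p_y, p_x) ≈ 80.85°.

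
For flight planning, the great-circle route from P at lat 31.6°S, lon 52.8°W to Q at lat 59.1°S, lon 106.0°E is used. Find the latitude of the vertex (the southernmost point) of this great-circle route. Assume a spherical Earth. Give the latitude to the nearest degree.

The great circle lies in the plane with unit normal n̂ = (p₁ × p₂)/|p₁ × p₂|.
Here n̂_z ≈ +0.158; the vertex latitude is φ_max = arccos|n̂_z| ≈ 80.9°.

≈ 81°S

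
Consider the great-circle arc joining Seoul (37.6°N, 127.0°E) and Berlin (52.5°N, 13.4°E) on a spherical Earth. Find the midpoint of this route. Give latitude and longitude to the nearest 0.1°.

Convert each endpoint to a unit vector on the sphere (x = cos φ cos λ, y = cos φ sin λ, z = sin φ).
The central angle between the endpoints is δ = arccos(p₁·p₂) ≈ 1.276 rad (73.1°).
Interpolate at f = 1/2 with slerp weights a = sin((1−f)δ)/sin δ ≈ 0.622, b = sin(fδ)/sin δ ≈ 0.622.
p = a·p₁ + b·p₂ ≈ (0.072, 0.482, 0.873); φ = arcsin(p_z) ≈ 60.86°, λ = atan2(p_y, p_x) ≈ 81.52°.

≈ 60.9°N, 81.5°E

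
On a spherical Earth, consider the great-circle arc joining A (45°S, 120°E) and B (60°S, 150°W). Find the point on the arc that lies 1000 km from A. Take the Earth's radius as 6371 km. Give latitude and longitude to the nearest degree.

≈ (52°S, 129°E)

The haversine formula gives a central angle δ ≈ 0.912 rad (52.2°) between the endpoints. The total great-circle distance is δ·R ≈ 0.912 × 6371 ≈ 5809 km, so the target fraction is f = 1000/5809 ≈ 0.172.
Interpolate at f ≈ 0.172 with slerp weights a = sin((1−f)δ)/sin δ ≈ 0.867, b = sin(fδ)/sin δ ≈ 0.198.
p = a·p₁ + b·p₂ ≈ (-0.392, 0.481, -0.784); φ = arcsin(p_z) ≈ -51.63°, λ = atan2(p_y, p_x) ≈ 129.16°.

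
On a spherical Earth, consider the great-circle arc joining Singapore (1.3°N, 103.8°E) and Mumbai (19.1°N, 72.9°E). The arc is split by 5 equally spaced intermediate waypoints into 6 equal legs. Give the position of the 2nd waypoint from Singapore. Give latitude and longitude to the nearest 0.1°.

≈ (7.5°N, 93.9°E)

Write both endpoints as unit vectors p₁, p₂ with components (cos φ cos λ, cos φ sin λ, sin φ).
The central angle between the endpoints is δ = arccos(p₁·p₂) ≈ 0.613 rad (35.1°).
Interpolate at f = 2/6 with slerp weights a = sin((1−f)δ)/sin δ ≈ 0.691, b = sin(fδ)/sin δ ≈ 0.353.
p = a·p₁ + b·p₂ ≈ (-0.067, 0.989, 0.131); φ = arcsin(p_z) ≈ 7.53°, λ = atan2(p_y, p_x) ≈ 93.86°.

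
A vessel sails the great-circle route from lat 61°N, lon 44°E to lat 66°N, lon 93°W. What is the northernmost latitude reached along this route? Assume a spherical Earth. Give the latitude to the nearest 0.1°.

≈ 79.8°N

The great circle lies in the plane with unit normal n̂ = (p₁ × p₂)/|p₁ × p₂|.
Here n̂_z ≈ -0.178; the vertex latitude is φ_max = arccos|n̂_z| ≈ 79.8°.
Check via Clairaut: cos φ_max = |cos φ₁| · sin C = cos(61.0°)·sin(21.5°) ≈ 0.178, again giving ≈ 79.8°.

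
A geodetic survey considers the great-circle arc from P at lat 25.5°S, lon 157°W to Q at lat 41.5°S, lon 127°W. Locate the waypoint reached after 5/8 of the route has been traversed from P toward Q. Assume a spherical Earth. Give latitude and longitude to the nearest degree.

≈ lat 36°S, lon 140°W

Convert each endpoint to a unit vector on the sphere (x = cos φ cos λ, y = cos φ sin λ, z = sin φ).
The central angle between the endpoints is δ = arccos(p₁·p₂) ≈ 0.514 rad (29.5°).
Interpolate at f = 5/8 with slerp weights a = sin((1−f)δ)/sin δ ≈ 0.390, b = sin(fδ)/sin δ ≈ 0.642.
p = a·p₁ + b·p₂ ≈ (-0.613, -0.522, -0.593); φ = arcsin(p_z) ≈ -36.39°, λ = atan2(p_y, p_x) ≈ -139.62°.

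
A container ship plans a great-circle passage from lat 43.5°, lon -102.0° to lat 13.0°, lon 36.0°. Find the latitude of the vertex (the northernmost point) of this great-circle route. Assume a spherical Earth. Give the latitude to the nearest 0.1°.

≈ 59.4°

The great circle lies in the plane with unit normal n̂ = (p₁ × p₂)/|p₁ × p₂|.
Here n̂_z ≈ +0.509; the vertex latitude is φ_max = arccos|n̂_z| ≈ 59.4°.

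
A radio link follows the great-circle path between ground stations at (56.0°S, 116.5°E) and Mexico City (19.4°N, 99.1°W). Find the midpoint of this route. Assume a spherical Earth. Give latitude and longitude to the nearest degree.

Write both endpoints as unit vectors p₁, p₂ with components (cos φ cos λ, cos φ sin λ, sin φ).
The central angle between the endpoints is δ = arccos(p₁·p₂) ≈ 2.352 rad (134.8°).
Interpolate at f = 1/2 with slerp weights a = sin((1−f)δ)/sin δ ≈ 1.300, b = sin(fδ)/sin δ ≈ 1.300.
p = a·p₁ + b·p₂ ≈ (-0.518, -0.560, -0.646); φ = arcsin(p_z) ≈ -40.24°, λ = atan2(p_y, p_x) ≈ -132.78°.

≈ (40°S, 133°W)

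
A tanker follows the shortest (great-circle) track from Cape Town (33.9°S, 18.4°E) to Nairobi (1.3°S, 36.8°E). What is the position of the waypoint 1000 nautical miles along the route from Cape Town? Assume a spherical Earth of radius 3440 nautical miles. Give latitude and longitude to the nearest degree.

The haversine formula gives a central angle δ ≈ 0.643 rad (36.9°) between the endpoints. The total great-circle distance is δ·R ≈ 0.643 × 3440 ≈ 2213 nmi, so the target fraction is f = 1000/2213 ≈ 0.452.
Interpolate at f ≈ 0.452 with slerp weights a = sin((1−f)δ)/sin δ ≈ 0.576, b = sin(fδ)/sin δ ≈ 0.478.
p = a·p₁ + b·p₂ ≈ (0.836, 0.437, -0.332); φ = arcsin(p_z) ≈ -19.39°, λ = atan2(p_y, p_x) ≈ 27.60°.

≈ 19°S, 28°E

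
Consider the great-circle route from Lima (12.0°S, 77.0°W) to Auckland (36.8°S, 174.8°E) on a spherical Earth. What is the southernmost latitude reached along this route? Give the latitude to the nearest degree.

The great circle lies in the plane with unit normal n̂ = (p₁ × p₂)/|p₁ × p₂|.
Here n̂_z ≈ -0.749; the vertex latitude is φ_max = arccos|n̂_z| ≈ 41.5°.
Check via Clairaut: cos φ_max = |cos φ₁| · sin C = cos(12.0°)·sin(130.0°) ≈ 0.749, again giving ≈ 41.5°.

≈ 41°S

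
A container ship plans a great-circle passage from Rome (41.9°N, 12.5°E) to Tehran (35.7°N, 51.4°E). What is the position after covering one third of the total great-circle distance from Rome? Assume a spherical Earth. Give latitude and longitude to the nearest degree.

Convert each endpoint to a unit vector on the sphere (x = cos φ cos λ, y = cos φ sin λ, z = sin φ).
The central angle between the endpoints is δ = arccos(p₁·p₂) ≈ 0.535 rad (30.7°).
Interpolate at f = 1/3 with slerp weights a = sin((1−f)δ)/sin δ ≈ 0.685, b = sin(fδ)/sin δ ≈ 0.348.
p = a·p₁ + b·p₂ ≈ (0.674, 0.331, 0.660); φ = arcsin(p_z) ≈ 41.33°, λ = atan2(p_y, p_x) ≈ 26.17°.

≈ 41°N, 26°E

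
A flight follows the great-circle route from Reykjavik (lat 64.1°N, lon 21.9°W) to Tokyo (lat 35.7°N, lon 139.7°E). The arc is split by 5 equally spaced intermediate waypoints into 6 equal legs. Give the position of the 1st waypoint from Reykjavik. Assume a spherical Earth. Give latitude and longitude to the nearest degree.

Write both endpoints as unit vectors p₁, p₂ with components (cos φ cos λ, cos φ sin λ, sin φ).
The central angle between the endpoints is δ = arccos(p₁·p₂) ≈ 1.381 rad (79.1°).
Interpolate at f = 1/6 with slerp weights a = sin((1−f)δ)/sin δ ≈ 0.930, b = sin(fδ)/sin δ ≈ 0.232.
p = a·p₁ + b·p₂ ≈ (0.233, -0.029, 0.972); φ = arcsin(p_z) ≈ 76.42°, λ = atan2(p_y, p_x) ≈ -7.21°.

≈ lat 76°N, lon 7°W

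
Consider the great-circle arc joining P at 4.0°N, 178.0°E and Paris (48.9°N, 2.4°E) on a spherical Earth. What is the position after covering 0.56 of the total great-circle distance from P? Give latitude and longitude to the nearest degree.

The haversine formula gives a central angle δ ≈ 2.216 rad (127.0°) between the endpoints.
Interpolate at f = 0.56 with slerp weights a = sin((1−f)δ)/sin δ ≈ 1.036, b = sin(fδ)/sin δ ≈ 1.184.
p = a·p₁ + b·p₂ ≈ (-0.255, 0.069, 0.964); φ = arcsin(p_z) ≈ 74.68°, λ = atan2(p_y, p_x) ≈ 164.93°.

≈ 75°N, 165°E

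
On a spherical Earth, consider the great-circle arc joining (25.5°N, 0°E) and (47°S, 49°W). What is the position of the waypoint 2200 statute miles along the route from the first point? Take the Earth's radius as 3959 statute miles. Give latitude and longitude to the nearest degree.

Write both endpoints as unit vectors p₁, p₂ with components (cos φ cos λ, cos φ sin λ, sin φ).
The central angle between the endpoints is δ = arccos(p₁·p₂) ≈ 1.482 rad (84.9°). The total great-circle distance is δ·R ≈ 1.482 × 3959 ≈ 5866 mi, so the target fraction is f = 2200/5866 ≈ 0.375.
Interpolate at f ≈ 0.375 with slerp weights a = sin((1−f)δ)/sin δ ≈ 0.802, b = sin(fδ)/sin δ ≈ 0.530.
p = a·p₁ + b·p₂ ≈ (0.961, -0.273, -0.042); φ = arcsin(p_z) ≈ -2.40°, λ = atan2(p_y, p_x) ≈ -15.83°.

≈ (2°S, 16°W)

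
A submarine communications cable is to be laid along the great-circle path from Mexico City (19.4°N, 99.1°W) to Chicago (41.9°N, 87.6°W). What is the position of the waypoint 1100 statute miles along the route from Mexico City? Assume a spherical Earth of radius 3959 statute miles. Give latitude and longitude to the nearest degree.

Convert each endpoint to a unit vector on the sphere (x = cos φ cos λ, y = cos φ sin λ, z = sin φ).
The central angle between the endpoints is δ = arccos(p₁·p₂) ≈ 0.428 rad (24.5°). The total great-circle distance is δ·R ≈ 0.428 × 3959 ≈ 1695 mi, so the target fraction is f = 1100/1695 ≈ 0.649.
Interpolate at f ≈ 0.649 with slerp weights a = sin((1−f)δ)/sin δ ≈ 0.360, b = sin(fδ)/sin δ ≈ 0.661.
p = a·p₁ + b·p₂ ≈ (-0.033, -0.827, 0.561); φ = arcsin(p_z) ≈ 34.13°, λ = atan2(p_y, p_x) ≈ -92.30°.

≈ (34°N, 92°W)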